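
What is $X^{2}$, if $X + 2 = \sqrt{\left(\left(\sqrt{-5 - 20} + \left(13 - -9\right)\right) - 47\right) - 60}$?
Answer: $\left(2 - \sqrt{5} \sqrt{-17 + i}\right)^{2} \approx -82.084 - 31.894 i$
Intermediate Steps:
$X = -2 + \sqrt{-85 + 5 i}$ ($X = -2 + \sqrt{\left(\left(\sqrt{-5 - 20} + \left(13 - -9\right)\right) - 47\right) - 60} = -2 + \sqrt{\left(\left(\sqrt{-25} + \left(13 + 9\right)\right) - 47\right) - 60} = -2 + \sqrt{\left(\left(5 i + 22\right) - 47\right) - 60} = -2 + \sqrt{\left(\left(22 + 5 i\right) - 47\right) - 60} = -2 + \sqrt{\left(-25 + 5 i\right) - 60} = -2 + \sqrt{-85 + 5 i} \approx -1.729 + 9.2235 i$)
$X^{2} = \left(-2 + \sqrt{-85 + 5 i}\right)^{2}$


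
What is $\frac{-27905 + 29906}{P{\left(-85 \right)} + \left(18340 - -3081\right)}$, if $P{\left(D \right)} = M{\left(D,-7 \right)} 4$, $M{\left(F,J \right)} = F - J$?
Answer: $\frac{2001}{21109} \approx 0.094794$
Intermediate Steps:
$P{\left(D \right)} = 28 + 4 D$ ($P{\left(D \right)} = \left(D - -7\right) 4 = \left(D + 7\right) 4 = \left(7 + D\right) 4 = 28 + 4 D$)
$\frac{-27905 + 29906}{P{\left(-85 \right)} + \left(18340 - -3081\right)} = \frac{-27905 + 29906}{\left(28 + 4 \left(-85\right)\right) + \left(18340 - -3081\right)} = \frac{2001}{\left(28 - 340\right) + \left(18340 + 3081\right)} = \frac{2001}{-312 + 21421} = \frac{2001}{21109}$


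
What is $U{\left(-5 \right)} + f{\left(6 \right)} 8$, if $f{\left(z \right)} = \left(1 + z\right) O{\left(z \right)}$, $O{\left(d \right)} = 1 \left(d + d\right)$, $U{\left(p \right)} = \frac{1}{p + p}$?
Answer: $\frac{6719}{10} \approx 671.9$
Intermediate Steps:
$U{\left(p \right)} = \frac{1}{2 p}$
$O{\left(d \right)} = 2 d$ ($O{\left(d \right)} = 1 \cdot 2 d = 2 d$)
$f{\left(z \right)} = 2 z \left(1 + z\right)$ ($f{\left(z \right)} = \left(1 + z\right) 2 z = 2 z \left(1 + z\right)$)
$U{\left(-5 \right)} + f{\left(6 \right)} 8 = \frac{1}{2 \left(-5\right)} + 2 \cdot 6 \left(1 + 6\right) 8 = \frac{1}{2} \left(- \frac{1}{5}\right) + 2 \cdot 6 \cdot 7 \cdot 8 = - \frac{1}{10} + 84 \cdot 8 = - \frac{1}{10} + 672 = \frac{6719}{10}$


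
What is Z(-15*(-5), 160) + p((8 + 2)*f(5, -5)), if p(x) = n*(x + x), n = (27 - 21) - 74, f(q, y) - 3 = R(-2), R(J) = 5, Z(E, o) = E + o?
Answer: -10645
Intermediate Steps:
f(q, y) = 8 (f(q, y) = 3 + 5 = 8)
n = -68 (n = 6 - 74 = -68)
p(x) = -136*x (p(x) = -68*(x + x) = -136*x)
Z(-15*(-5), 160) + p((8 + 2)*f(5, -5)) = (-15*(-5) + 160) - 136*(8 + 2)*8 = (75 + 160) - 1360*8 = 235 - 136*80 = 235 - 10880 = -10645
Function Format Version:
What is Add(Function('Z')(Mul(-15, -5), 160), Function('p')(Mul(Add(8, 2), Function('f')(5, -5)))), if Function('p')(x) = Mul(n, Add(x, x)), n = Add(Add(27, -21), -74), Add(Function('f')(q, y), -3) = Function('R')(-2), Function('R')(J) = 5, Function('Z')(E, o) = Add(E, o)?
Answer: -10645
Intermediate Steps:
Function('f')(q, y) = 8 (Function('f')(q, y) = Add(3, 5) = 8)
n = -68 (n = Add(6, -74) = -68)
Function('p')(x) = Mul(-136, x) (Function('p')(x) = Mul(-68, Add(x, x)) = Mul(-68, Mul(2, x)) = Mul(-136, x))
Add(Function('Z')(Mul(-15, -5), 160), Function('p')(Mul(Add(8, 2), Function('f')(5, -5)))) = Add(Add(Mul(-15, -5), 160), Mul(-136, Mul(Add(8, 2), 8))) = Add(Add(75, 160), Mul(-136, Mul(10, 8))) = Add(235, Mul(-136, 80)) = Add(235, -10880) = -10645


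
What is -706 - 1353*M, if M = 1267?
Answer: -1714957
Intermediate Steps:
-706 - 1353*M = -706 - 1353*1267 = -706 - 1714251 = -1714957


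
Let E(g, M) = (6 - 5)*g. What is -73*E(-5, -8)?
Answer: 365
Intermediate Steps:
E(g, M) = g (E(g, M) = 1*g = g)
-73*E(-5, -8) = -73*(-5) = 365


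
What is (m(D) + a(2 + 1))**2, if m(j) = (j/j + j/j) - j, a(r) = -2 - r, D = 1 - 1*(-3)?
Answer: 49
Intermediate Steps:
D = 4 (D = 1 + 3 = 4)
m(j) = 2 - j (m(j) = (1 + 1) - j = 2 - j)
(m(D) + a(2 + 1))**2 = ((2 - 1*4) + (-2 - (2 + 1)))**2 = ((2 - 4) + (-2 - 1*3))**2 = (-2 + (-2 - 3))**2 = (-2 - 5)**2 = (-7)**2 = 49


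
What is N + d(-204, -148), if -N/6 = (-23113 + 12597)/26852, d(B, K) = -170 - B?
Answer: 244016/6713 ≈ 36.350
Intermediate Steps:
N = 15774/6713 (N = -6*(-23113 + 12597)/26852 = -(-63096)/26852 = -6*(-2629/6713) = 15774/6713 ≈ 2.3498)
N + d(-204, -148) = 15774/6713 + (-170 - 1*(-204)) = 15774/6713 + (-170 + 204) = 15774/6713 + 34 = 244016/6713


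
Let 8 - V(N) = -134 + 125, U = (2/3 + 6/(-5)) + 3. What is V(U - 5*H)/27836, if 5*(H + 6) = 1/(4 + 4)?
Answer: 17/27836 ≈ 0.00061072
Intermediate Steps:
H = -239/40 (H = -6 + 1/(5*(4 + 4)) = -6 + (1/5)/8 = -6 + (1/5)*(1/8) = -6 + 1/40 = -239/40 ≈ -5.9750)
U = 37/15 (U = (2*(1/3) + 6*(-1/5)) + 3 = (2/3 - 6/5) + 3 = -8/15 + 3 = 37/15 ≈ 2.4667)
V(N) = 17 (V(N) = 8 - (-134 + 125) = 8 - 1*(-9) = 8 + 9 = 17)
V(U - 5*H)/27836 = 17/27836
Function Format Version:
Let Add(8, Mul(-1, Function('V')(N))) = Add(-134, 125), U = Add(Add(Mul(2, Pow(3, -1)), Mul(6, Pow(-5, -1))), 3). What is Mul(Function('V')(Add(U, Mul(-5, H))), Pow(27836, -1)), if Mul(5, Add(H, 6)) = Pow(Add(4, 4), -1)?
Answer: Rational(17, 27836) ≈ 0.00061072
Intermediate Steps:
H = Rational(-239, 40) (H = Add(-6, Mul(Rational(1, 5), Pow(Add(4, 4), -1))) = Add(-6, Mul(Rational(1, 5), Pow(8, -1))) = Add(-6, Mul(Rational(1, 5), Rational(1, 8))) = Add(-6, Rational(1, 40)) = Rational(-239, 40) ≈ -5.9750)
U = Rational(37, 15) (U = Add(Add(Mul(2, Rational(1, 3)), Mul(6, Rational(-1, 5))), 3) = Add(Add(Rational(2, 3), Rational(-6, 5)), 3) = Add(Rational(-8, 15), 3) = Rational(37, 15) ≈ 2.4667)
Function('V')(N) = 17 (Function('V')(N) = Add(8, Mul(-1, Add(-134, 125))) = Add(8, Mul(-1, -9)) = Add(8, 9) = 17)
Mul(Function('V')(Add(U, Mul(-5, H))), Pow(27836, -1)) = Mul(17, Pow(27836, -1)) = Mul(17, Rational(1, 27836)) = Rational(17, 27836)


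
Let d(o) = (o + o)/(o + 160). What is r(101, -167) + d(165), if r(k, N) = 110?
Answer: 7216/65 ≈ 111.02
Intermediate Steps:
d(o) = 2*o/(160 + o) (d(o) = (2*o)/(160 + o) = 2*o/(160 + o))
r(101, -167) + d(165) = 110 + 2*165/(160 + 165) = 110 + 2*165/325 = 110 + 2*165*(1/325) = 110 + 66/65 = 7216/65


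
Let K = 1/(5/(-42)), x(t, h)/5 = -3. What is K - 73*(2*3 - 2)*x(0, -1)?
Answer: 21858/5 ≈ 4371.6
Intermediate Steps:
x(t, h) = -15 (x(t, h) = 5*(-3) = -15)
K = -42/5 (K = 1/(5*(-1/42)) = 1/(-5/42) = -42/5 ≈ -8.4000)
K - 73*(2*3 - 2)*x(0, -1) = -42/5 - 73*(2*3 - 2)*(-15) = -42/5 - 73*(6 - 2)*(-15) = -42/5 - 292*(-15) = -42/5 - 73*(-60) = -42/5 + 4380 = 21858/5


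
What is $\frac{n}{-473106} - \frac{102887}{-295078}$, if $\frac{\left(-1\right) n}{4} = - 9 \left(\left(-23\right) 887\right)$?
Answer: $\frac{44232060505}{23267195378} \approx 1.901$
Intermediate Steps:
$n = -734436$ ($n = - 4 \left(- 9 \left(\left(-23\right) 887\right)\right) = - 4 \left(\left(-9\right) \left(-20401\right)\right) = \left(-4\right) 183609 = -734436$)
$\frac{n}{-473106} - \frac{102887}{-295078} = - \frac{734436}{-473106} - \frac{102887}{-295078} = \left(-734436\right) \left(- \frac{1}{473106}\right) - - \frac{102887}{295078} = \frac{122406}{78851} + \frac{102887}{295078} = \frac{44232060505}{23267195378}$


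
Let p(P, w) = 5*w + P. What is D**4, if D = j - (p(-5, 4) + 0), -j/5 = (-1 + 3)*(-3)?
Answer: 50625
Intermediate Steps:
p(P, w) = P + 5*w
j = 30 (j = -5*(-1 + 3)*(-3) = -10*(-3) = -5*(-6) = 30)
D = 15 (D = 30 - ((-5 + 5*4) + 0) = 30 - ((-5 + 20) + 0) = 30 - (15 + 0) = 30 - 1*15 = 30 - 15 = 15)
D**4 = 15**4 = 50625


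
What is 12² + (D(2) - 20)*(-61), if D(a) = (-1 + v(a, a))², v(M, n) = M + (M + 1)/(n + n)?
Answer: 18835/16 ≈ 1177.2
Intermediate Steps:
v(M, n) = M + (1 + M)/(2*n) (v(M, n) = M + (1 + M)/((2*n)) = M + (1 + M)*(1/(2*n)) = M + (1 + M)/(2*n))
D(a) = (-1 + (1 + a + 2*a²)/(2*a))² (D(a) = (-1 + (1 + a + 2*a*a)/(2*a))² = (-1 + (1 + a + 2*a²)/(2*a))²)
12² + (D(2) - 20)*(-61) = 12² + ((¼)*(-1 + 2 - 2*2²)²/2² - 20)*(-61) = 144 + ((¼)*(¼)*(-1 + 2 - 2*4)² - 20)*(-61) = 144 + ((¼)*(¼)*(-1 + 2 - 8)² - 20)*(-61) = 144 + ((¼)*(¼)*(-7)² - 20)*(-61) = 144 + ((¼)*(¼)*49 - 20)*(-61) = 144 + (49/16 - 20)*(-61) = 144 - 271/16*(-61) = 144 + 16531/16 = 18835/16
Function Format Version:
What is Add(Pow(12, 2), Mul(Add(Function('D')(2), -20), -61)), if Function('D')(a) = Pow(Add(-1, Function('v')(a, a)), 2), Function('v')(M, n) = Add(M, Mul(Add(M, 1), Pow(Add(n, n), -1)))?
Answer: Rational(18835, 16) ≈ 1177.2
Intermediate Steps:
Function('v')(M, n) = Add(M, Mul(Rational(1, 2), Pow(n, -1), Add(1, M))) (Function('v')(M, n) = Add(M, Mul(Add(1, M), Pow(Mul(2, n), -1))) = Add(M, Mul(Add(1, M), Mul(Rational(1, 2), Pow(n, -1)))) = Add(M, Mul(Rational(1, 2), Pow(n, -1), Add(1, M))))
Function('D')(a) = Pow(Add(-1, Mul(Rational(1, 2), Pow(a, -1), Add(1, a, Mul(2, Pow(a, 2))))), 2) (Function('D')(a) = Pow(Add(-1, Mul(Rational(1, 2), Pow(a, -1), Add(1, a, Mul(2, a, a)))), 2) = Pow(Add(-1, Mul(Rational(1, 2), Pow(a, -1), Add(1, a, Mul(2, Pow(a, 2))))), 2))
Add(Pow(12, 2), Mul(Add(Function('D')(2), -20), -61)) = Add(Pow(12, 2), Mul(Add(Mul(Rational(1, 4), Pow(2, -2), Pow(Add(-1, 2, Mul(-2, Pow(2, 2))), 2)), -20), -61)) = Add(144, Mul(Add(Mul(Rational(1, 4), Rational(1, 4), Pow(Add(-1, 2, Mul(-2, 4)), 2)), -20), -61)) = Add(144, Mul(Add(Mul(Rational(1, 4), Rational(1, 4), Pow(Add(-1, 2, -8), 2)), -20), -61)) = Add(144, Mul(Add(Mul(Rational(1, 4), Rational(1, 4), Pow(-7, 2)), -20), -61)) = Add(144, Mul(Add(Mul(Rational(1, 4), Rational(1, 4), 49), -20), -61)) = Add(144, Mul(Add(Rational(49, 16), -20), -61)) = Add(144, Mul(Rational(-271, 16), -61)) = Add(144, Rational(16531, 16)) = Rational(18835, 16)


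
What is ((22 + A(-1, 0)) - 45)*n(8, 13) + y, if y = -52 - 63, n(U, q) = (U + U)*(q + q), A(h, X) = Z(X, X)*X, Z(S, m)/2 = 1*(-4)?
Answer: -9683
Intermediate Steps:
Z(S, m) = -8 (Z(S, m) = 2*(1*(-4)) = 2*(-4) = -8)
A(h, X) = -8*X
n(U, q) = 4*U*q (n(U, q) = (2*U)*(2*q) = 4*U*q)
y = -115
((22 + A(-1, 0)) - 45)*n(8, 13) + y = ((22 - 8*0) - 45)*(4*8*13) - 115 = ((22 + 0) - 45)*416 - 115 = (22 - 45)*416 - 115 = -23*416 - 115 = -9568 - 115 = -9683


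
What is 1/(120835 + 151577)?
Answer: 1/272412 ≈ 3.6709e-6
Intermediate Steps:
1/(120835 + 151577) = 1/272412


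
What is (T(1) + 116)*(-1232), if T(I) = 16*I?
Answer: -162624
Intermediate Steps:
(T(1) + 116)*(-1232) = (16*1 + 116)*(-1232) = (16 + 116)*(-1232) = 132*(-1232) = -162624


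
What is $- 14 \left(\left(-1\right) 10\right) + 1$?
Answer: $141$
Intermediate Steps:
$- 14 \left(\left(-1\right) 10\right) + 1 = \left(-14\right) \left(-10\right) + 1 = 140 + 1 = 141$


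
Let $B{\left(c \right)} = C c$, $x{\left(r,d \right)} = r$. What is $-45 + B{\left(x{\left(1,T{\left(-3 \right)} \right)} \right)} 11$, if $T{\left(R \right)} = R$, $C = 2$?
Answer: $-23$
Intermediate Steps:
$B{\left(c \right)} = 2 c$
$-45 + B{\left(x{\left(1,T{\left(-3 \right)} \right)} \right)} 11 = -45 + 2 \cdot 1 \cdot 11 = -45 + 2 \cdot 11 = -45 + 22 = -23$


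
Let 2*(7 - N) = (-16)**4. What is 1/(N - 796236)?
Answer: -1/828997 ≈ -1.2063e-6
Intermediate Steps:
N = -32761 (N = 7 - 1/2*(-16)**4 = 7 - 1/2*65536 = 7 - 32768 = -32761)
1/(N - 796236) = 1/(-32761 - 796236) = 1/(-828997) = -1/828997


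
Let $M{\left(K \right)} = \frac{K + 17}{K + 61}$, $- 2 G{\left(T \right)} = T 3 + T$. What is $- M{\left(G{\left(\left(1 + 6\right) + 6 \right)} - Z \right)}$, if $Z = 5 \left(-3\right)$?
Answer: $- \frac{3}{25} \approx -0.12$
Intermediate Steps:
$Z = -15$
$G{\left(T \right)} = - 2 T$ ($G{\left(T \right)} = - \frac{T 3 + T}{2} = - \frac{3 T + T}{2} = - \frac{4 T}{2} = - 2 T$)
$M{\left(K \right)} = \frac{17 + K}{61 + K}$
$- M{\left(G{\left(\left(1 + 6\right) + 6 \right)} - Z \right)} = - \frac{17 - \left(-15 + 2 \left(\left(1 + 6\right) + 6\right)\right)}{61 - \left(-15 + 2 \left(\left(1 + 6\right) + 6\right)\right)} = - \frac{17 + \left(- 2 \left(7 + 6\right) + 15\right)}{61 + \left(- 2 \left(7 + 6\right) + 15\right)} = - \frac{17 + \left(\left(-2\right) 13 + 15\right)}{61 + \left(\left(-2\right) 13 + 15\right)} = - \frac{17 + \left(-26 + 15\right)}{61 + \left(-26 + 15\right)} = - \frac{17 - 11}{61 - 11} = - \frac{6}{50} = \left(-1\right) \frac{3}{25} = - \frac{3}{25}$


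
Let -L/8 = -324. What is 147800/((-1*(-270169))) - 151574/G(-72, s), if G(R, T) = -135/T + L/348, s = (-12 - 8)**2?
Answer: -95002944477320/4456977993 ≈ -21316.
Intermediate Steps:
L = 2592 (L = -8*(-324) = 2592)
s = 400 (s = (-20)**2 = 400)
G(R, T) = 216/29 - 135/T (G(R, T) = -135/T + 2592/348 = -135/T + 2592*(1/348) = -135/T + 216/29 = 216/29 - 135/T)
147800/((-1*(-270169))) - 151574/G(-72, s) = 147800/((-1*(-270169))) - 151574/(216/29 - 135/400) = 147800/270169 - 151574/(216/29 - 135*1/400) = 147800*(1/270169) - 151574/(216/29 - 27/80) = 147800/270169 - 151574/16497/2320 = 147800/270169 - 151574*2320/16497 = 147800/270169 - 351651680/16497 = -95002944477320/4456977993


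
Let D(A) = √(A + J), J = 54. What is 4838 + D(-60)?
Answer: 4838 + I*√6 ≈ 4838.0 + 2.4495*I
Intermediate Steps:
D(A) = √(54 + A) (D(A) = √(A + 54) = √(54 + A))
4838 + D(-60) = 4838 + √(54 - 60) = 4838 + √(-6) = 4838 + I*√6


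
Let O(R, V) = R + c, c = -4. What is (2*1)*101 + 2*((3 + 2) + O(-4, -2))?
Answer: 196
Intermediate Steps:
O(R, V) = -4 + R (O(R, V) = R - 4 = -4 + R)
(2*1)*101 + 2*((3 + 2) + O(-4, -2)) = (2*1)*101 + 2*((3 + 2) + (-4 - 4)) = 2*101 + 2*(5 - 8) = 202 + 2*(-3) = 202 - 6 = 196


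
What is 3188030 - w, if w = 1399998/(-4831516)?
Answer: 7701509676739/2415758 ≈ 3.1880e+6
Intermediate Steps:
w = -699999/2415758 (w = 1399998*(-1/4831516) = -699999/2415758 ≈ -0.28976)
3188030 - w = 3188030 - 1*(-699999/2415758) = 3188030 + 699999/2415758 = 7701509676739/2415758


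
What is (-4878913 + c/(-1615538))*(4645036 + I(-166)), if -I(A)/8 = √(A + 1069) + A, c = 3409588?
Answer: -18311489558215866324/807769 + 31528291039128*√903/807769 ≈ -2.2668e+13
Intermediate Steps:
I(A) = -8*A - 8*√(1069 + A) (I(A) = -8*(√(A + 1069) + A) = -8*(√(1069 + A) + A) = -8*(A + √(1069 + A)) = -8*A - 8*√(1069 + A))
(-4878913 + c/(-1615538))*(4645036 + I(-166)) = (-4878913 + 3409588/(-1615538))*(4645036 + (-8*(-166) - 8*√(1069 - 166))) = (-4878913 + 3409588*(-1/1615538))*(4645036 + (1328 - 8*√903)) = (-4878913 - 1704794/807769)*(4646364 - 8*√903) = -3941036379891*(4646364 - 8*√903)/807769 = -18311489558215866324/807769 + 31528291039128*√903/807769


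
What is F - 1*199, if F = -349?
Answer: -548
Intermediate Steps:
F - 1*199 = -349 - 1*199 = -349 - 199 = -548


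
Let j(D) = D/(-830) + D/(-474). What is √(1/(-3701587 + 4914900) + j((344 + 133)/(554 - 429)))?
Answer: I*√500307840754289340697/198892333525 ≈ 0.11246*I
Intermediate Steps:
j(D) = -326*D/98355 (j(D) = D*(-1/830) + D*(-1/474) = -D/830 - D/474 = -326*D/98355)
√(1/(-3701587 + 4914900) + j((344 + 133)/(554 - 429))) = √(1/(-3701587 + 4914900) - 326*(344 + 133)/(98355*(554 - 429))) = √(1/1213313 - 51834/(32785*125)) = √(1/1213313 - 326/98355*477/125) = √(1/1213313 - 51834/4098125) = √(-62886767917/4972308338125) = I*√500307840754289340697/198892333525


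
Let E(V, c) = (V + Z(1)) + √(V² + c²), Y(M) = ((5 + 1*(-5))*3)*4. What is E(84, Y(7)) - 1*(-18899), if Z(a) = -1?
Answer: 19066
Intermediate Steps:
Y(M) = 0 (Y(M) = ((5 - 5)*3)*4 = (0*3)*4 = 0*4 = 0)
E(V, c) = -1 + V + √(V² + c²) (E(V, c) = (V - 1) + √(V² + c²) = (-1 + V) + √(V² + c²) = -1 + V + √(V² + c²))
E(84, Y(7)) - 1*(-18899) = (-1 + 84 + √(84² + 0²)) - 1*(-18899) = (-1 + 84 + √(7056 + 0)) + 18899 = (-1 + 84 + √7056) + 18899 = (-1 + 84 + 84) + 18899 = 167 + 18899 = 19066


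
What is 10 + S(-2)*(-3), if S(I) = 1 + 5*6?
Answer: -83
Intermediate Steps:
S(I) = 31 (S(I) = 1 + 30 = 31)
10 + S(-2)*(-3) = 10 + 31*(-3) = 10 - 93 = -83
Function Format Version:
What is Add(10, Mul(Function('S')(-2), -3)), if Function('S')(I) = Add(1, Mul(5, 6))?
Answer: -83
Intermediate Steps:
Function('S')(I) = 31 (Function('S')(I) = Add(1, 30) = 31)
Add(10, Mul(Function('S')(-2), -3)) = Add(10, Mul(31, -3)) = Add(10, -93) = -83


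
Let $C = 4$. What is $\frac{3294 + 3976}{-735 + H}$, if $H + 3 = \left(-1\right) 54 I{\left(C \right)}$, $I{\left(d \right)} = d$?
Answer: $- \frac{3635}{477} \approx -7.6205$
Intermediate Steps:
$H = -219$ ($H = -3 + \left(-1\right) 54 \cdot 4 = -3 - 216 = -219$)
$\frac{3294 + 3976}{-735 + H} = \frac{3294 + 3976}{-735 - 219} = \frac{7270}{-954} = 7270 \left(- \frac{1}{954}\right) = - \frac{3635}{477}$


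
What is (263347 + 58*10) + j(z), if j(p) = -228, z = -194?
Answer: 263699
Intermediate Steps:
(263347 + 58*10) + j(z) = (263347 + 58*10) - 228 = (263347 + 580) - 228 = 263927 - 228 = 263699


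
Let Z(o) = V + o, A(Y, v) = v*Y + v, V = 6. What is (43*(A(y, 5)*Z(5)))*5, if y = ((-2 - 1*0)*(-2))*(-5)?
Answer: -224675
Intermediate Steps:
y = -20 (y = ((-2 + 0)*(-2))*(-5) = -2*(-2)*(-5) = 4*(-5) = -20)
A(Y, v) = v + Y*v (A(Y, v) = Y*v + v = v + Y*v)
Z(o) = 6 + o
(43*(A(y, 5)*Z(5)))*5 = (43*((5*(1 - 20))*(6 + 5)))*5 = (43*((5*(-19))*11))*5 = (43*(-95*11))*5 = (43*(-1045))*5 = -44935*5 = -224675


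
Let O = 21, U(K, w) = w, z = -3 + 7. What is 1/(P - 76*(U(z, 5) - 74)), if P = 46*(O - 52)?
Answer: 1/3818 ≈ 0.00026192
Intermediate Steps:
z = 4
P = -1426 (P = 46*(21 - 52) = 46*(-31) = -1426)
1/(P - 76*(U(z, 5) - 74)) = 1/(-1426 - 76*(5 - 74)) = 1/(-1426 - 76*(-69)) = 1/(-1426 + 5244) = 1/3818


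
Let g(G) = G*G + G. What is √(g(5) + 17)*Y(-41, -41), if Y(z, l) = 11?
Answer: 11*√47 ≈ 75.412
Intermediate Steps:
g(G) = G + G² (g(G) = G² + G = G + G²)
√(g(5) + 17)*Y(-41, -41) = √(5*(1 + 5) + 17)*11 = √(5*6 + 17)*11 = √(30 + 17)*11 = √47*11 = 11*√47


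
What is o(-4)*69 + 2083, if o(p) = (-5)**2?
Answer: 3808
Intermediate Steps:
o(p) = 25
o(-4)*69 + 2083 = 25*69 + 2083 = 1725 + 2083 = 3808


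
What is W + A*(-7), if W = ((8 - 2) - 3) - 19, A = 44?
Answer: -324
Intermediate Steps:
W = -16 (W = (6 - 3) - 19 = 3 - 19 = -16)
W + A*(-7) = -16 + 44*(-7) = -16 - 308 = -324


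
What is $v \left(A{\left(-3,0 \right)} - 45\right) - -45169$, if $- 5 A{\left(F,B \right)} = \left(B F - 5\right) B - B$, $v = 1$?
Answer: $45124$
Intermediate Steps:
$A{\left(F,B \right)} = \frac{B}{5} - \frac{B \left(-5 + B F\right)}{5}$ ($A{\left(F,B \right)} = - \frac{\left(B F - 5\right) B - B}{5} = - \frac{\left(-5 + B F\right) B - B}{5} = - \frac{B \left(-5 + B F\right) - B}{5} = - \frac{- B + B \left(-5 + B F\right)}{5} = \frac{B}{5} - \frac{B \left(-5 + B F\right)}{5}$)
$v \left(A{\left(-3,0 \right)} - 45\right) - -45169 = 1 \left(\frac{1}{5} \cdot 0 \left(6 - 0 \left(-3\right)\right) - 45\right) - -45169 = 1 \left(\frac{1}{5} \cdot 0 \left(6 + 0\right) - 45\right) + 45169 = 1 \left(\frac{1}{5} \cdot 0 \cdot 6 - 45\right) + 45169 = 1 \left(0 - 45\right) + 45169 = 1 \left(-45\right) + 45169 = -45 + 45169 = 45124$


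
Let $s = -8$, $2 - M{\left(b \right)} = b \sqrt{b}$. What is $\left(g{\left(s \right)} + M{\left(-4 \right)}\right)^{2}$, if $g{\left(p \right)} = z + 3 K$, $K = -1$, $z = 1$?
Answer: $-64$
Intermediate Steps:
$M{\left(b \right)} = 2 - b^{\frac{3}{2}}$ ($M{\left(b \right)} = 2 - b \sqrt{b} = 2 - b^{\frac{3}{2}}$)
$g{\left(p \right)} = -2$ ($g{\left(p \right)} = 1 + 3 \left(-1\right) = 1 - 3 = -2$)
$\left(g{\left(s \right)} + M{\left(-4 \right)}\right)^{2} = \left(-2 + \left(2 - \left(-4\right)^{\frac{3}{2}}\right)\right)^{2} = \left(-2 + \left(2 - - 8 i\right)\right)^{2} = \left(-2 + \left(2 + 8 i\right)\right)^{2} = \left(8 i\right)^{2} = -64$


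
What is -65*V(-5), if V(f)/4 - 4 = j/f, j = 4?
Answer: -832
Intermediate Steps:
V(f) = 16 + 16/f (V(f) = 16 + 4*(4/f) = 16 + 16/f)
-65*V(-5) = -65*(16 + 16/(-5)) = -65*(16 + 16*(-⅕)) = -65*(16 - 16/5) = -65*64/5 = -832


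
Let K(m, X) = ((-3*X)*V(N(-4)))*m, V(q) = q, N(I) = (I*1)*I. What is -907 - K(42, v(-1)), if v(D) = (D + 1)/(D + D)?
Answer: -907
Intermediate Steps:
N(I) = I**2 (N(I) = I*I = I**2)
v(D) = (1 + D)/(2*D) (v(D) = (1 + D)/((2*D)) = (1 + D)*(1/(2*D)) = (1 + D)/(2*D))
K(m, X) = -48*X*m (K(m, X) = (-3*X*(-4)**2)*m = (-3*X*16)*m = (-48*X)*m = -48*X*m)
-907 - K(42, v(-1)) = -907 - (-48)*(1/2)*(1 - 1)/(-1)*42 = -907 - (-48)*(1/2)*(-1)*0*42 = -907 - (-48)*0*42 = -907 - 1*0 = -907 + 0 = -907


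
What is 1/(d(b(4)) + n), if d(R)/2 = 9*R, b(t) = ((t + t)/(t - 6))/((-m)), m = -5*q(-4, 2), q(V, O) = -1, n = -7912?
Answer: -5/39488 ≈ -0.00012662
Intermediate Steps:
m = 5 (m = -5*(-1) = 5)
b(t) = -2*t/(5*(-6 + t)) (b(t) = ((t + t)/(t - 6))/((-1*5)) = ((2*t)/(-6 + t))/(-5) = (2*t/(-6 + t))*(-⅕) = -2*t/(5*(-6 + t)))
d(R) = 18*R (d(R) = 2*(9*R) = 18*R)
1/(d(b(4)) + n) = 1/(18*(-2*4/(-30 + 5*4)) - 7912) = 1/(18*(-2*4/(-30 + 20)) - 7912) = 1/(18*(-2*4/(-10)) - 7912) = 1/(18*(-2*4*(-⅒)) - 7912) = 1/(18*(⅘) - 7912) = 1/(72/5 - 7912) = 1/(-39488/5) = -5/39488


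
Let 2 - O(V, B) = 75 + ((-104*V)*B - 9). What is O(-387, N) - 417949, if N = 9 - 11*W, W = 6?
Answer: 1876123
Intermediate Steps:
N = -57 (N = 9 - 11*6 = 9 - 66 = -57)
O(V, B) = -64 + 104*B*V (O(V, B) = 2 - (75 + ((-104*V)*B - 9)) = 2 - (75 + (-104*B*V - 9)) = 2 - (75 + (-9 - 104*B*V)) = 2 - (66 - 104*B*V) = 2 + (-66 + 104*B*V) = -64 + 104*B*V)
O(-387, N) - 417949 = (-64 + 104*(-57)*(-387)) - 417949 = (-64 + 2294136) - 417949 = 2294072 - 417949 = 1876123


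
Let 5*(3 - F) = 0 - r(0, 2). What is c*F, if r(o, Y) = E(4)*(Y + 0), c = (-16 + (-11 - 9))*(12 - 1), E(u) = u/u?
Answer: -6732/5 ≈ -1346.4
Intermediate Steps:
E(u) = 1
c = -396 (c = (-16 - 20)*11 = -36*11 = -396)
r(o, Y) = Y (r(o, Y) = 1*(Y + 0) = 1*Y = Y)
F = 17/5 (F = 3 - (0 - 1*2)/5 = 3 - (0 - 2)/5 = 3 - 1/5*(-2) = 3 + 2/5 = 17/5 ≈ 3.4000)
c*F = -396*17/5 = -6732/5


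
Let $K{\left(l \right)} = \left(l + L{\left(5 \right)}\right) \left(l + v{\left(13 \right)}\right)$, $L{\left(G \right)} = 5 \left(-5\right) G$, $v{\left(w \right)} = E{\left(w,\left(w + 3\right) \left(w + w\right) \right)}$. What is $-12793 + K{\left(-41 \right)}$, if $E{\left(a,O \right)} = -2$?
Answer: $-5655$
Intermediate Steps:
$v{\left(w \right)} = -2$
$L{\left(G \right)} = - 25 G$
$K{\left(l \right)} = \left(-125 + l\right) \left(-2 + l\right)$ ($K{\left(l \right)} = \left(l - 125\right) \left(l - 2\right) = \left(l - 125\right) \left(-2 + l\right) = \left(-125 + l\right) \left(-2 + l\right)$)
$-12793 + K{\left(-41 \right)} = -12793 + \left(250 + \left(-41\right)^{2} - -5207\right) = -12793 + \left(250 + 1681 + 5207\right) = -12793 + 7138 = -5655$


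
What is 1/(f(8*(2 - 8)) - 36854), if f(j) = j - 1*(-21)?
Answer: -1/36881 ≈ -2.7114e-5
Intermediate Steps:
f(j) = 21 + j (f(j) = j + 21 = 21 + j)
1/(f(8*(2 - 8)) - 36854) = 1/((21 + 8*(2 - 8)) - 36854) = 1/((21 + 8*(-6)) - 36854) = 1/((21 - 48) - 36854) = 1/(-27 - 36854) = 1/(-36881) = -1/36881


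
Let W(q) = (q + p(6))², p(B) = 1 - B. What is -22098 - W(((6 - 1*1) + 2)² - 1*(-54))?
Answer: -31702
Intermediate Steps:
W(q) = (-5 + q)² (W(q) = (q + (1 - 1*6))² = (q + (1 - 6))² = (q - 5)² = (-5 + q)²)
-22098 - W(((6 - 1*1) + 2)² - 1*(-54)) = -22098 - (-5 + (((6 - 1*1) + 2)² - 1*(-54)))² = -22098 - (-5 + (((6 - 1) + 2)² + 54))² = -22098 - (-5 + ((5 + 2)² + 54))² = -22098 - (-5 + (7² + 54))² = -22098 - (-5 + (49 + 54))² = -22098 - (-5 + 103)² = -22098 - 1*98² = -22098 - 1*9604 = -22098 - 9604 = -31702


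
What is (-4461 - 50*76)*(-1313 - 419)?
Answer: 14308052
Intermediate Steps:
(-4461 - 50*76)*(-1313 - 419) = (-4461 - 3800)*(-1732) = -8261*(-1732) = 14308052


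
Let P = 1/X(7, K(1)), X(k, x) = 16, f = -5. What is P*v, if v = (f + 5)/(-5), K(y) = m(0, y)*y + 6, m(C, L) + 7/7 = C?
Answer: 0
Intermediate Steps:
m(C, L) = -1 + C
K(y) = 6 - y (K(y) = (-1 + 0)*y + 6 = -y + 6 = 6 - y)
v = 0 (v = (-5 + 5)/(-5) = -1/5*0 = 0)
P = 1/16 ≈ 0.062500
P*v = (1/16)*0 = 0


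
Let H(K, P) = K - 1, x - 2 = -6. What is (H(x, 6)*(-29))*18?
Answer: 2610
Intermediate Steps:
x = -4 (x = 2 - 6 = -4)
H(K, P) = -1 + K
(H(x, 6)*(-29))*18 = ((-1 - 4)*(-29))*18 = -5*(-29)*18 = 145*18 = 2610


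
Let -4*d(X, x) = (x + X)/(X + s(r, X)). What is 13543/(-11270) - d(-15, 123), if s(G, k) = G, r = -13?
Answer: -48821/22540 ≈ -2.1660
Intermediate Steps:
d(X, x) = -(X + x)/(4*(-13 + X)) (d(X, x) = -(x + X)/(4*(X - 13)) = -(X + x)/(4*(-13 + X)))
13543/(-11270) - d(-15, 123) = 13543/(-11270) - (-1*(-15) - 1*123)/(4*(-13 - 15)) = 13543*(-1/11270) - (15 - 123)/(4*(-28)) = -13543/11270 - (-1)*(-108)/(4*28) = -13543/11270 - 1*27/28 = -13543/11270 - 27/28 = -48821/22540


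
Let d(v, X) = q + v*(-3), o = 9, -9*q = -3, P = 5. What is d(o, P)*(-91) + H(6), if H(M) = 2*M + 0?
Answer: 7316/3 ≈ 2438.7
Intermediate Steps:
H(M) = 2*M
q = ⅓ (q = -⅑*(-3) = ⅓ ≈ 0.33333)
d(v, X) = ⅓ - 3*v (d(v, X) = ⅓ + v*(-3) = ⅓ - 3*v)
d(o, P)*(-91) + H(6) = (⅓ - 3*9)*(-91) + 2*6 = (⅓ - 27)*(-91) + 12 = -80/3*(-91) + 12 = 7280/3 + 12 = 7316/3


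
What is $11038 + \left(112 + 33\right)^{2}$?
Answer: $32063$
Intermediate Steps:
$11038 + \left(112 + 33\right)^{2} = 11038 + 145^{2} = 11038 + 21025 = 32063$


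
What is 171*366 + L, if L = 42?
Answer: 62628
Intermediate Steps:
171*366 + L = 171*366 + 42 = 62586 + 42 = 62628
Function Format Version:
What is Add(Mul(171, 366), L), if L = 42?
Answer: 62628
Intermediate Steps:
Add(Mul(171, 366), L) = Add(Mul(171, 366), 42) = Add(62586, 42) = 62628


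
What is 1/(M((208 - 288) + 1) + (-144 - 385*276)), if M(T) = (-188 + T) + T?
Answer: -1/106750 ≈ -9.3677e-6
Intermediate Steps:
M(T) = -188 + 2*T
1/(M((208 - 288) + 1) + (-144 - 385*276)) = 1/((-188 + 2*((208 - 288) + 1)) + (-144 - 385*276)) = 1/((-188 + 2*(-80 + 1)) + (-144 - 106260)) = 1/((-188 + 2*(-79)) - 106404) = 1/((-188 - 158) - 106404) = 1/(-346 - 106404) = 1/(-106750) = -1/106750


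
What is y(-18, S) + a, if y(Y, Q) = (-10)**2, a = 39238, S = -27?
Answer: 39338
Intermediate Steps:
y(Y, Q) = 100
y(-18, S) + a = 100 + 39238 = 39338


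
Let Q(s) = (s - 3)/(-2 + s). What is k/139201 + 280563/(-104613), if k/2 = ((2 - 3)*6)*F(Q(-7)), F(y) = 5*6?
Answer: -13030770281/4854078071 ≈ -2.6845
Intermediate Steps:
Q(s) = (-3 + s)/(-2 + s)
F(y) = 30
k = -360 (k = 2*(((2 - 3)*6)*30) = 2*(-1*6*30) = 2*(-6*30) = 2*(-180) = -360)
k/139201 + 280563/(-104613) = -360/139201 + 280563/(-104613) = -360*1/139201 + 280563*(-1/104613) = -360/139201 - 93521/34871 = -13030770281/4854078071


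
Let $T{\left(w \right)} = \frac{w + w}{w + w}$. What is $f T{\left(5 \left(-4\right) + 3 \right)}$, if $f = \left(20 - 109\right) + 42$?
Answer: $-47$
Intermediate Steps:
$T{\left(w \right)} = 1$ ($T{\left(w \right)} = \frac{2 w}{2 w} = 2 w \frac{1}{2 w} = 1$)
$f = -47$ ($f = -89 + 42 = -47$)
$f T{\left(5 \left(-4\right) + 3 \right)} = \left(-47\right) 1 = -47$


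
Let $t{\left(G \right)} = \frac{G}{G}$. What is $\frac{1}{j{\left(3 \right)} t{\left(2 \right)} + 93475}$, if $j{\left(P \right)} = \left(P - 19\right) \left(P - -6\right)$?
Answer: $\frac{1}{93331} \approx 1.0715 \cdot 10^{-5}$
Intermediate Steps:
$t{\left(G \right)} = 1$
$j{\left(P \right)} = \left(-19 + P\right) \left(6 + P\right)$ ($j{\left(P \right)} = \left(-19 + P\right) \left(P + \left(-4 + 10\right)\right) = \left(-19 + P\right) \left(P + 6\right) = \left(-19 + P\right) \left(6 + P\right)$)
$\frac{1}{j{\left(3 \right)} t{\left(2 \right)} + 93475} = \frac{1}{\left(-114 + 3^{2} - 39\right) 1 + 93475} = \frac{1}{\left(-114 + 9 - 39\right) 1 + 93475} = \frac{1}{\left(-144\right) 1 + 93475} = \frac{1}{-144 + 93475} = \frac{1}{93331}$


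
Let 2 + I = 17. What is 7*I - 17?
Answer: 88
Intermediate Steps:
I = 15 (I = -2 + 17 = 15)
7*I - 17 = 7*15 - 17 = 105 - 17 = 88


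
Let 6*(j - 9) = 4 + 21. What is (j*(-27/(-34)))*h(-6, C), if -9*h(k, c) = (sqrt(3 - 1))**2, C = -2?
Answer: -79/34 ≈ -2.3235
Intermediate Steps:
j = 79/6 (j = 9 + (4 + 21)/6 = 9 + (1/6)*25 = 9 + 25/6 = 79/6 ≈ 13.167)
h(k, c) = -2/9 (h(k, c) = -(sqrt(3 - 1))**2/9 = -(sqrt(2))**2/9 = -1/9*2 = -2/9)
(j*(-27/(-34)))*h(-6, C) = (79*(-27/(-34))/6)*(-2/9) = (79*(-27*(-1/34))/6)*(-2/9) = ((79/6)*(27/34))*(-2/9) = (711/68)*(-2/9) = -79/34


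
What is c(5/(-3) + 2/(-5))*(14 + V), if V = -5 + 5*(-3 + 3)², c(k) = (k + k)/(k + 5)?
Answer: -279/22 ≈ -12.682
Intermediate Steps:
c(k) = 2*k/(5 + k) (c(k) = (2*k)/(5 + k) = 2*k/(5 + k))
V = -5 (V = -5 + 5*0² = -5 + 5*0 = -5 + 0 = -5)
c(5/(-3) + 2/(-5))*(14 + V) = (2*(5/(-3) + 2/(-5))/(5 + (5/(-3) + 2/(-5))))*(14 - 5) = (2*(5*(-⅓) + 2*(-⅕))/(5 + (5*(-⅓) + 2*(-⅕))))*9 = (2*(-5/3 - ⅖)/(5 + (-5/3 - ⅖)))*9 = (2*(-31/15)/(5 - 31/15))*9 = (2*(-31/15)/(44/15))*9 = (2*(-31/15)*(15/44))*9 = -31/22*9 = -279/22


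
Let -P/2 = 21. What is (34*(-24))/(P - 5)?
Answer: 816/47 ≈ 17.362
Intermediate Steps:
P = -42 (P = -2*21 = -42)
(34*(-24))/(P - 5) = (34*(-24))/(-42 - 5) = -816/(-47) = -816*(-1/47) = 816/47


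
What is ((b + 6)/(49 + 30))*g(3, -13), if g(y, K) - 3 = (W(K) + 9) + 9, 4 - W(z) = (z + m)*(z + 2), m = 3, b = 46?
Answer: -4420/79 ≈ -55.949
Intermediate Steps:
W(z) = 4 - (2 + z)*(3 + z) (W(z) = 4 - (z + 3)*(z + 2) = 4 - (3 + z)*(2 + z) = 4 - (2 + z)*(3 + z))
g(y, K) = 19 - K**2 - 5*K (g(y, K) = 3 + (((-2 - K**2 - 5*K) + 9) + 9) = 3 + ((7 - K**2 - 5*K) + 9) = 3 + (16 - K**2 - 5*K) = 19 - K**2 - 5*K)
((b + 6)/(49 + 30))*g(3, -13) = ((46 + 6)/(49 + 30))*(19 - 1*(-13)**2 - 5*(-13)) = (52/79)*(19 - 1*169 + 65) = (52*(1/79))*(19 - 169 + 65) = (52/79)*(-85) = -4420/79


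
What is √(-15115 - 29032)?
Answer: I*√44147 ≈ 210.11*I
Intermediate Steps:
√(-15115 - 29032) = √(-44147) = I*√44147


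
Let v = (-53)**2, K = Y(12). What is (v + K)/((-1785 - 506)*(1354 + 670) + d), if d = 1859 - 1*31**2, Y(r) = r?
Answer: -31/50946 ≈ -0.00060849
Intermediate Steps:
K = 12
v = 2809
d = 898 (d = 1859 - 1*961 = 1859 - 961 = 898)
(v + K)/((-1785 - 506)*(1354 + 670) + d) = (2809 + 12)/((-1785 - 506)*(1354 + 670) + 898) = 2821/(-2291*2024 + 898) = 2821/(-4636984 + 898) = 2821/(-4636086) = 2821*(-1/4636086) = -31/50946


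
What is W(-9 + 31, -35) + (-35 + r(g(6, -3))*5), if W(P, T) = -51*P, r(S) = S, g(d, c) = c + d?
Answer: -1142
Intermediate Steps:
W(-9 + 31, -35) + (-35 + r(g(6, -3))*5) = -51*(-9 + 31) + (-35 + (-3 + 6)*5) = -51*22 + (-35 + 3*5) = -1122 + (-35 + 15) = -1122 - 20 = -1142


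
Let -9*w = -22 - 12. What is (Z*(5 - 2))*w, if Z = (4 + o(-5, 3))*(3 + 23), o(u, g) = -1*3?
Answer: 884/3 ≈ 294.67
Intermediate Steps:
o(u, g) = -3
Z = 26 (Z = (4 - 3)*(3 + 23) = 1*26 = 26)
w = 34/9 (w = -(-22 - 12)/9 = -⅑*(-34) = 34/9 ≈ 3.7778)
(Z*(5 - 2))*w = (26*(5 - 2))*(34/9) = (26*3)*(34/9) = 78*(34/9) = 884/3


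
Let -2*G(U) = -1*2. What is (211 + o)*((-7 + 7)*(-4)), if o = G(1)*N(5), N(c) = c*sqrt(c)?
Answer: 0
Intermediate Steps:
N(c) = c**(3/2)
G(U) = 1 (G(U) = -(-1)*2/2 = -1/2*(-2) = 1)
o = 5*sqrt(5) (o = 1*5**(3/2) = 1*(5*sqrt(5)) = 5*sqrt(5) ≈ 11.180)
(211 + o)*((-7 + 7)*(-4)) = (211 + 5*sqrt(5))*((-7 + 7)*(-4)) = (211 + 5*sqrt(5))*(0*(-4)) = (211 + 5*sqrt(5))*0 = 0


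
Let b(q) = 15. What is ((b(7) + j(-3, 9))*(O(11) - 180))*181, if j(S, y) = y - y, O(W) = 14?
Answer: -450690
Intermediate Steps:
j(S, y) = 0
((b(7) + j(-3, 9))*(O(11) - 180))*181 = ((15 + 0)*(14 - 180))*181 = (15*(-166))*181 = -2490*181 = -450690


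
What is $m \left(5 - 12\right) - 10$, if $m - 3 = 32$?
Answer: $-255$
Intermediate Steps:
$m = 35$ ($m = 3 + 32 = 35$)
$m \left(5 - 12\right) - 10 = 35 \left(5 - 12\right) - 10 = 35 \left(-7\right) - 10 = -245 - 10 = -255$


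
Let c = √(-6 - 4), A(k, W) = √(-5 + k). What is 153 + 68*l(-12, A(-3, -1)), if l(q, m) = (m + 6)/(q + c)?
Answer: 17*(8*√2 + 9*√10 + 84*I)/(√10 + 12*I) ≈ 125.16 - 23.365*I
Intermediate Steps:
c = I*√10 (c = √(-10) = I*√10 ≈ 3.1623*I)
l(q, m) = (6 + m)/(q + I*√10) (l(q, m) = (m + 6)/(q + I*√10) = (6 + m)/(q + I*√10))
153 + 68*l(-12, A(-3, -1)) = 153 + 68*((6 + √(-5 - 3))/(-12 + I*√10)) = 153 + 68*((6 + √(-8))/(-12 + I*√10)) = 153 + 68*((6 + 2*I*√2)/(-12 + I*√10)) = 153 + 68*(6 + 2*I*√2)/(-12 + I*√10)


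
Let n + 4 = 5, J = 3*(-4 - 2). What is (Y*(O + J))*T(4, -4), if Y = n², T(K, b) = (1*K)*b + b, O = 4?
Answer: 280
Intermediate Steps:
T(K, b) = b + K*b (T(K, b) = K*b + b = b + K*b)
J = -18 (J = 3*(-6) = -18)
n = 1 (n = -4 + 5 = 1)
Y = 1 (Y = 1² = 1)
(Y*(O + J))*T(4, -4) = (1*(4 - 18))*(-4*(1 + 4)) = (1*(-14))*(-4*5) = -14*(-20) = 280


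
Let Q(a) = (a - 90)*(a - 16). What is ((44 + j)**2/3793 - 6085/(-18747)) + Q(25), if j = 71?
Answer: -41326802555/71107371 ≈ -581.19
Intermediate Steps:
Q(a) = (-90 + a)*(-16 + a)
((44 + j)**2/3793 - 6085/(-18747)) + Q(25) = ((44 + 71)**2/3793 - 6085/(-18747)) + (1440 + 25**2 - 106*25) = (115**2*(1/3793) - 6085*(-1/18747)) + (1440 + 625 - 2650) = (13225*(1/3793) + 6085/18747) - 585 = (13225/3793 + 6085/18747) - 585 = 271009480/71107371 - 585 = -41326802555/71107371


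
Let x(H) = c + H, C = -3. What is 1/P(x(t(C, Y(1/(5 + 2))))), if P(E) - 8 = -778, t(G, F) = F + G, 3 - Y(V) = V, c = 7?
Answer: -1/770 ≈ -0.0012987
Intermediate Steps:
Y(V) = 3 - V
x(H) = 7 + H
P(E) = -770 (P(E) = 8 - 778 = -770)
1/P(x(t(C, Y(1/(5 + 2))))) = 1/(-770) = -1/770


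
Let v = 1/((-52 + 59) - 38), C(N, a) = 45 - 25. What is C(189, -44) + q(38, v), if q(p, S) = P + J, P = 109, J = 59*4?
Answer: 365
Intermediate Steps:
C(N, a) = 20
J = 236
v = -1/31 (v = 1/(7 - 38) = 1/(-31) = -1/31 ≈ -0.032258)
q(p, S) = 345 (q(p, S) = 109 + 236 = 345)
C(189, -44) + q(38, v) = 20 + 345 = 365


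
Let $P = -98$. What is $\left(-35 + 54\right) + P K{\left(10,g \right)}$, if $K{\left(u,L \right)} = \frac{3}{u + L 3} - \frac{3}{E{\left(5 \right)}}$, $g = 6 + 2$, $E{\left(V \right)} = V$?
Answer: $\frac{5878}{85} \approx 69.153$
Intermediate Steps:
$g = 8$
$K{\left(u,L \right)} = - \frac{3}{5} + \frac{3}{u + 3 L}$ ($K{\left(u,L \right)} = \frac{3}{u + L 3} - \frac{3}{5} = \frac{3}{u + 3 L} - \frac{3}{5} = - \frac{3}{5} + \frac{3}{u + 3 L}$)
$\left(-35 + 54\right) + P K{\left(10,g \right)} = \left(-35 + 54\right) - 98 \frac{3 \left(5 - 10 - 24\right)}{5 \left(10 + 3 \cdot 8\right)} = 19 - 98 \frac{3 \left(5 - 10 - 24\right)}{5 \left(10 + 24\right)} = 19 - 98 \cdot \frac{3}{5} \cdot \frac{1}{34} \left(-29\right) = 19 - - \frac{4263}{85} = 19 + \frac{4263}{85} = \frac{5878}{85}$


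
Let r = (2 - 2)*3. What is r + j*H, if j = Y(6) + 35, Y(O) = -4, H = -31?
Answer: -961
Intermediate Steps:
j = 31 (j = -4 + 35 = 31)
r = 0 (r = 0*3 = 0)
r + j*H = 0 + 31*(-31) = 0 - 961 = -961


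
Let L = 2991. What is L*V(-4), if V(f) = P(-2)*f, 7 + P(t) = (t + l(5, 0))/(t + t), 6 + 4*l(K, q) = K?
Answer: 308073/4 ≈ 77018.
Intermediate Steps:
l(K, q) = -3/2 + K/4
P(t) = -7 + (-¼ + t)/(2*t) (P(t) = -7 + (t + (-3/2 + (¼)*5))/(t + t) = -7 + (t + (-3/2 + 5/4))/((2*t)) = -7 + (t - ¼)*(1/(2*t)) = -7 + (-¼ + t)*(1/(2*t)) = -7 + (-¼ + t)/(2*t))
V(f) = -103*f/16 (V(f) = ((⅛)*(-1 - 52*(-2))/(-2))*f = ((⅛)*(-½)*(-1 + 104))*f = ((⅛)*(-½)*103)*f = -103*f/16)
L*V(-4) = 2991*(-103/16*(-4)) = 2991*(103/4) = 308073/4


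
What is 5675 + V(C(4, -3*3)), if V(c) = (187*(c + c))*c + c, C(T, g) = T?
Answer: 11663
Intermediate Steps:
V(c) = c + 374*c² (V(c) = (187*(2*c))*c + c = (374*c)*c + c = 374*c² + c = c + 374*c²)
5675 + V(C(4, -3*3)) = 5675 + 4*(1 + 374*4) = 5675 + 4*(1 + 1496) = 5675 + 4*1497 = 5675 + 5988 = 11663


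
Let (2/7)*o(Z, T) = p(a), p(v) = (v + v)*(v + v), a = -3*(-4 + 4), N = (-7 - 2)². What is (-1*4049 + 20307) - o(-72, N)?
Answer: 16258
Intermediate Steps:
N = 81 (N = (-9)² = 81)
a = 0 (a = -3*0 = 0)
p(v) = 4*v² (p(v) = (2*v)*(2*v) = 4*v²)
o(Z, T) = 0 (o(Z, T) = 7*(4*0²)/2 = 7*(4*0)/2 = (7/2)*0 = 0)
(-1*4049 + 20307) - o(-72, N) = (-1*4049 + 20307) - 1*0 = (-4049 + 20307) + 0 = 16258 + 0 = 16258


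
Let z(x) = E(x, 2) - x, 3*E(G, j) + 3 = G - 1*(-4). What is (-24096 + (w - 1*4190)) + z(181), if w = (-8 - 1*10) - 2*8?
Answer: -85321/3 ≈ -28440.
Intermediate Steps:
E(G, j) = ⅓ + G/3 (E(G, j) = -1 + (G - 1*(-4))/3 = -1 + (G + 4)/3 = -1 + (4 + G)/3 = -1 + (4/3 + G/3) = ⅓ + G/3)
z(x) = ⅓ - 2*x/3 (z(x) = (⅓ + x/3) - x = ⅓ - 2*x/3)
w = -34 (w = (-8 - 10) - 16 = -18 - 16 = -34)
(-24096 + (w - 1*4190)) + z(181) = (-24096 + (-34 - 1*4190)) + (⅓ - ⅔*181) = (-24096 + (-34 - 4190)) + (⅓ - 362/3) = (-24096 - 4224) - 361/3 = -28320 - 361/3 = -85321/3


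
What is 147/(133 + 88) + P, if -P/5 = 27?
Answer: -29688/221 ≈ -134.33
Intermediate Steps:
P = -135 (P = -5*27 = -135)
147/(133 + 88) + P = 147/(133 + 88) - 135 = 147/221 - 135 = -29688/221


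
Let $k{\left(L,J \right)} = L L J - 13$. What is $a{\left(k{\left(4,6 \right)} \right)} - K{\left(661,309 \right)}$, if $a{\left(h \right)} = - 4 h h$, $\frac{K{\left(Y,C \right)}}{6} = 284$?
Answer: $-29260$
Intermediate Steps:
$K{\left(Y,C \right)} = 1704$ ($K{\left(Y,C \right)} = 6 \cdot 284 = 1704$)
$k{\left(L,J \right)} = -13 + J L^{2}$ ($k{\left(L,J \right)} = L^{2} J - 13 = J L^{2} - 13 = -13 + J L^{2}$)
$a{\left(h \right)} = - 4 h^{2}$
$a{\left(k{\left(4,6 \right)} \right)} - K{\left(661,309 \right)} = - 4 \left(-13 + 6 \cdot 4^{2}\right)^{2} - 1704 = - 4 \left(-13 + 6 \cdot 16\right)^{2} - 1704 = - 4 \left(-13 + 96\right)^{2} - 1704 = - 4 \cdot 83^{2} - 1704 = \left(-4\right) 6889 - 1704 = -27556 - 1704 = -29260$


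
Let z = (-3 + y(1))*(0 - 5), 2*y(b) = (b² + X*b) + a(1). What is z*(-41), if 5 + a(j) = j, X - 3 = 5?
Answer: -205/2 ≈ -102.50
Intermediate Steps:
X = 8 (X = 3 + 5 = 8)
a(j) = -5 + j
y(b) = -2 + b²/2 + 4*b (y(b) = ((b² + 8*b) + (-5 + 1))/2 = ((b² + 8*b) - 4)/2 = (-4 + b² + 8*b)/2 = -2 + b²/2 + 4*b)
z = 5/2 (z = (-3 + (-2 + (½)*1² + 4*1))*(0 - 5) = (-3 + (-2 + (½)*1 + 4))*(-5) = (-3 + (-2 + ½ + 4))*(-5) = (-3 + 5/2)*(-5) = -½*(-5) = 5/2 ≈ 2.5000)
z*(-41) = (5/2)*(-41) = -205/2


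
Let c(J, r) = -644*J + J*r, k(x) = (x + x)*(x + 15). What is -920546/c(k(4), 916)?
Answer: -460273/20672 ≈ -22.266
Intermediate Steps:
k(x) = 2*x*(15 + x) (k(x) = (2*x)*(15 + x) = 2*x*(15 + x))
-920546/c(k(4), 916) = -920546*1/(8*(-644 + 916)*(15 + 4)) = -920546/((2*4*19)*272) = -920546/(152*272) = -920546/41344 = -920546*1/41344 = -460273/20672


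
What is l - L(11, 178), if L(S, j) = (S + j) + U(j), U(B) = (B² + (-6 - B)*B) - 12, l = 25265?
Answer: 26156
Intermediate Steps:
U(B) = -12 + B² + B*(-6 - B) (U(B) = (B² + B*(-6 - B)) - 12 = -12 + B² + B*(-6 - B))
L(S, j) = -12 + S - 5*j (L(S, j) = (S + j) + (-12 - 6*j) = -12 + S - 5*j)
l - L(11, 178) = 25265 - (-12 + 11 - 5*178) = 25265 - (-12 + 11 - 890) = 25265 - 1*(-891) = 25265 + 891 = 26156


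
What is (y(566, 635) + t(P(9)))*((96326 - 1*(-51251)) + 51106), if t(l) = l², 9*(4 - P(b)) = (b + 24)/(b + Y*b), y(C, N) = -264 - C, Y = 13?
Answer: -23114923073077/142884 ≈ -1.6177e+8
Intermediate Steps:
P(b) = 4 - (24 + b)/(126*b) (P(b) = 4 - (b + 24)/(9*(b + 13*b)) = 4 - (24 + b)/(9*(14*b)) = 4 - (24 + b)*1/(14*b)/9 = 4 - (24 + b)/(126*b))
(y(566, 635) + t(P(9)))*((96326 - 1*(-51251)) + 51106) = ((-264 - 1*566) + ((1/126)*(-24 + 503*9)/9)²)*((96326 - 1*(-51251)) + 51106) = ((-264 - 566) + ((1/126)*(⅑)*(-24 + 4527))²)*((96326 + 51251) + 51106) = (-830 + ((1/126)*(⅑)*4503)²)*(147577 + 51106) = (-830 + (1501/378)²)*198683 = (-830 + 2253001/142884)*198683 = -116340719/142884*198683 = -23114923073077/142884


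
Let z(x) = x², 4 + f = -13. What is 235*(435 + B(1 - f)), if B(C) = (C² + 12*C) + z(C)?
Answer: 305265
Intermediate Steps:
f = -17 (f = -4 - 13 = -17)
B(C) = 2*C² + 12*C (B(C) = (C² + 12*C) + C² = 2*C² + 12*C)
235*(435 + B(1 - f)) = 235*(435 + 2*(1 - 1*(-17))*(6 + (1 - 1*(-17)))) = 235*(435 + 2*(1 + 17)*(6 + (1 + 17))) = 235*(435 + 2*18*(6 + 18)) = 235*(435 + 2*18*24) = 235*(435 + 864) = 235*1299 = 305265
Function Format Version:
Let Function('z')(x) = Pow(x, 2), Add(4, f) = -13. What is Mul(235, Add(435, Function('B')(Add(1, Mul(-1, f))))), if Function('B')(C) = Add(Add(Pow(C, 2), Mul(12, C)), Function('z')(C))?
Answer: 305265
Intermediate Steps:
f = -17 (f = Add(-4, -13) = -17)
Function('B')(C) = Add(Mul(2, Pow(C, 2)), Mul(12, C)) (Function('B')(C) = Add(Add(Pow(C, 2), Mul(12, C)), Pow(C, 2)) = Add(Mul(2, Pow(C, 2)), Mul(12, C)))
Mul(235, Add(435, Function('B')(Add(1, Mul(-1, f))))) = Mul(235, Add(435, Mul(2, Add(1, Mul(-1, -17)), Add(6, Add(1, Mul(-1, -17)))))) = Mul(235, Add(435, Mul(2, Add(1, 17), Add(6, Add(1, 17))))) = Mul(235, Add(435, Mul(2, 18, Add(6, 18)))) = Mul(235, Add(435, Mul(2, 18, 24))) = Mul(235, Add(435, 864)) = Mul(235, 1299) = 305265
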